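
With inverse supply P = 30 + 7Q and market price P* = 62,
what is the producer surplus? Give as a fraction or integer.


Minimum supply price (at Q=0): P_min = 30
Quantity supplied at P* = 62:
Q* = (62 - 30)/7 = 32/7
PS = (1/2) * Q* * (P* - P_min)
PS = (1/2) * 32/7 * (62 - 30)
PS = (1/2) * 32/7 * 32 = 512/7

512/7


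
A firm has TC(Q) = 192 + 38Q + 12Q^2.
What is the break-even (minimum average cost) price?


AC(Q) = 192/Q + 38 + 12Q
To minimize: dAC/dQ = -192/Q^2 + 12 = 0
Q^2 = 192/12 = 16
Q* = 4
Min AC = 192/4 + 38 + 12*4
Min AC = 48 + 38 + 48 = 134

134


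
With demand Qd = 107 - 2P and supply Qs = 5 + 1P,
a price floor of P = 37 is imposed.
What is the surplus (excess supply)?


At P = 37:
Qd = 107 - 2*37 = 33
Qs = 5 + 1*37 = 42
Surplus = Qs - Qd = 42 - 33 = 9

9


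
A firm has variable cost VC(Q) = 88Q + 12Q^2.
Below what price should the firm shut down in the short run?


AVC(Q) = VC(Q)/Q = 88 + 12Q
AVC is increasing in Q, so minimum AVC is at Q -> 0+.
Min AVC = 88
The firm should shut down if P < 88.

88


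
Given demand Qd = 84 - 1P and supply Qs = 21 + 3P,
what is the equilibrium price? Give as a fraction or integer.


At equilibrium, Qd = Qs.
84 - 1P = 21 + 3P
84 - 21 = 1P + 3P
63 = 4P
P* = 63/4 = 63/4

63/4


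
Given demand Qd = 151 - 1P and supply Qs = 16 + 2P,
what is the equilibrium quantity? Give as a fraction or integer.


First find equilibrium price:
151 - 1P = 16 + 2P
P* = 135/3 = 45
Then substitute into demand:
Q* = 151 - 1 * 45 = 106

106


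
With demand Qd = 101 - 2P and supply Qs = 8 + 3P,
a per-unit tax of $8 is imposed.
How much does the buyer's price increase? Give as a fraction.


With a per-unit tax, the buyer's price increase depends on relative slopes.
Supply slope: d = 3, Demand slope: b = 2
Buyer's price increase = d * tax / (b + d)
= 3 * 8 / (2 + 3)
= 24 / 5 = 24/5

24/5


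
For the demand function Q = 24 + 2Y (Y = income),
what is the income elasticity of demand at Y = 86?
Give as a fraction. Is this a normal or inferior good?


dQ/dY = 2
At Y = 86: Q = 24 + 2*86 = 196
Ey = (dQ/dY)(Y/Q) = 2 * 86 / 196 = 43/49
Since Ey > 0, this is a normal good.

43/49 (normal good)


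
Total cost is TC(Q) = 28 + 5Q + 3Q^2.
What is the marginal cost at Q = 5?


MC = dTC/dQ = 5 + 2*3*Q
At Q = 5:
MC = 5 + 6*5
MC = 5 + 30 = 35

35


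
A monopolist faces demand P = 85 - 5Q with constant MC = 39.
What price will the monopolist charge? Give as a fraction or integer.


MR = 85 - 10Q
Set MR = MC: 85 - 10Q = 39
Q* = 23/5
Substitute into demand:
P* = 85 - 5*23/5 = 62

62


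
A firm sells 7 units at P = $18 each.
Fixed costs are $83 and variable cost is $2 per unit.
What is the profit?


Total Revenue = P * Q = 18 * 7 = $126
Total Cost = FC + VC*Q = 83 + 2*7 = $97
Profit = TR - TC = 126 - 97 = $29

$29


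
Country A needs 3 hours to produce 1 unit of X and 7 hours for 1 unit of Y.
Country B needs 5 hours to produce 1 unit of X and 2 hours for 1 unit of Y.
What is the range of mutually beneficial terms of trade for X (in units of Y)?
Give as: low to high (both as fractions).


Opportunity cost of X for Country A = hours_X / hours_Y = 3/7 = 3/7 units of Y
Opportunity cost of X for Country B = hours_X / hours_Y = 5/2 = 5/2 units of Y
Terms of trade must be between the two opportunity costs.
Range: 3/7 to 5/2

3/7 to 5/2


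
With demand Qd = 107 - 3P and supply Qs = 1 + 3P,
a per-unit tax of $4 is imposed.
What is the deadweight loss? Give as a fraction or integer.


Pre-tax equilibrium quantity: Q* = 54
Post-tax equilibrium quantity: Q_tax = 48
Reduction in quantity: Q* - Q_tax = 6
DWL = (1/2) * tax * (Q* - Q_tax)
DWL = (1/2) * 4 * 6 = 12

12


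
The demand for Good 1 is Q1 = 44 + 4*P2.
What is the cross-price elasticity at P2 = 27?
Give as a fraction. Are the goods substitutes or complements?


dQ1/dP2 = 4
At P2 = 27: Q1 = 44 + 4*27 = 152
Exy = (dQ1/dP2)(P2/Q1) = 4 * 27 / 152 = 27/38
Since Exy > 0, the goods are substitutes.

27/38 (substitutes)


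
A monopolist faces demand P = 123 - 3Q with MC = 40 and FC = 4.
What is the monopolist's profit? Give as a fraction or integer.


MR = MC: 123 - 6Q = 40
Q* = 83/6
P* = 123 - 3*83/6 = 163/2
Profit = (P* - MC)*Q* - FC
= (163/2 - 40)*83/6 - 4
= 83/2*83/6 - 4
= 6889/12 - 4 = 6841/12

6841/12


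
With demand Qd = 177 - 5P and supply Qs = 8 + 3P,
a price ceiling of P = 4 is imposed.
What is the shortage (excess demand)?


At P = 4:
Qd = 177 - 5*4 = 157
Qs = 8 + 3*4 = 20
Shortage = Qd - Qs = 157 - 20 = 137

137


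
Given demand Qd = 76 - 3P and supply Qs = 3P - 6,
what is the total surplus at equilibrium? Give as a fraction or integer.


Find equilibrium: 76 - 3P = 3P - 6
76 + 6 = 6P
P* = 82/6 = 41/3
Q* = 3*41/3 - 6 = 35
Inverse demand: P = 76/3 - Q/3, so P_max = 76/3
Inverse supply: P = 2 + Q/3, so P_min = 2
CS = (1/2) * 35 * (76/3 - 41/3) = 1225/6
PS = (1/2) * 35 * (41/3 - 2) = 1225/6
TS = CS + PS = 1225/6 + 1225/6 = 1225/3

1225/3


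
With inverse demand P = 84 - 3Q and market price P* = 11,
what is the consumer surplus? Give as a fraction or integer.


Maximum willingness to pay (at Q=0): P_max = 84
Quantity demanded at P* = 11:
Q* = (84 - 11)/3 = 73/3
CS = (1/2) * Q* * (P_max - P*)
CS = (1/2) * 73/3 * (84 - 11)
CS = (1/2) * 73/3 * 73 = 5329/6

5329/6


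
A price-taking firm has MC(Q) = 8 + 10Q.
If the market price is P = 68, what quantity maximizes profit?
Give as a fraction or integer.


In perfect competition, profit is maximized where P = MC.
68 = 8 + 10Q
60 = 10Q
Q* = 60/10 = 6

6


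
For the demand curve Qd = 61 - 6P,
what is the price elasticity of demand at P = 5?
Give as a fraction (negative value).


dQ/dP = -6
At P = 5: Q = 61 - 6*5 = 31
E = (dQ/dP)(P/Q) = (-6)(5/31) = -30/31

-30/31


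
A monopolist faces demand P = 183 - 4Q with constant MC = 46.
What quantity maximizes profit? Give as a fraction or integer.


TR = P*Q = (183 - 4Q)Q = 183Q - 4Q^2
MR = dTR/dQ = 183 - 8Q
Set MR = MC:
183 - 8Q = 46
137 = 8Q
Q* = 137/8 = 137/8

137/8


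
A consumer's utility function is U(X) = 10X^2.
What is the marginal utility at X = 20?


MU = dU/dX = 10*2*X^(2-1)
MU = 20*X^1
At X = 20:
MU = 20 * 20^1
MU = 20 * 20 = 400

400


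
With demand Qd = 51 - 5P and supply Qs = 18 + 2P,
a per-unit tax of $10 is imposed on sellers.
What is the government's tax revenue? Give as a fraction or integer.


With tax on sellers, new supply: Qs' = 18 + 2(P - 10)
= 2P - 2
New equilibrium quantity:
Q_new = 92/7
Tax revenue = tax * Q_new = 10 * 92/7 = 920/7

920/7


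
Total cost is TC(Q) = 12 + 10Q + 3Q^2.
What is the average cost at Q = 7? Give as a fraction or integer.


TC(7) = 12 + 10*7 + 3*7^2
TC(7) = 12 + 70 + 147 = 229
AC = TC/Q = 229/7 = 229/7

229/7


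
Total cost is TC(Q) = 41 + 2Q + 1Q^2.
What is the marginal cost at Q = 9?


MC = dTC/dQ = 2 + 2*1*Q
At Q = 9:
MC = 2 + 2*9
MC = 2 + 18 = 20

20


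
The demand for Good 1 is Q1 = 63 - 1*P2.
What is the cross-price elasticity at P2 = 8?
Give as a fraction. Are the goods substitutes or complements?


dQ1/dP2 = -1
At P2 = 8: Q1 = 63 - 1*8 = 55
Exy = (dQ1/dP2)(P2/Q1) = -1 * 8 / 55 = -8/55
Since Exy < 0, the goods are complements.

-8/55 (complements)


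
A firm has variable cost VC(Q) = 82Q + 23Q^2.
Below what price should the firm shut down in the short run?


AVC(Q) = VC(Q)/Q = 82 + 23Q
AVC is increasing in Q, so minimum AVC is at Q -> 0+.
Min AVC = 82
The firm should shut down if P < 82.

82


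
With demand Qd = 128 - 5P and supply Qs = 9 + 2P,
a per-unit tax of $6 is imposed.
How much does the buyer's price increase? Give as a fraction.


With a per-unit tax, the buyer's price increase depends on relative slopes.
Supply slope: d = 2, Demand slope: b = 5
Buyer's price increase = d * tax / (b + d)
= 2 * 6 / (5 + 2)
= 12 / 7 = 12/7

12/7


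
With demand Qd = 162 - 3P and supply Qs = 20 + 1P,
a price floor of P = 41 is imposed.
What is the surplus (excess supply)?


At P = 41:
Qd = 162 - 3*41 = 39
Qs = 20 + 1*41 = 61
Surplus = Qs - Qd = 61 - 39 = 22

22


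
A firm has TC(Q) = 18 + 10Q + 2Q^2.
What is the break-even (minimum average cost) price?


AC(Q) = 18/Q + 10 + 2Q
To minimize: dAC/dQ = -18/Q^2 + 2 = 0
Q^2 = 18/2 = 9
Q* = 3
Min AC = 18/3 + 10 + 2*3
Min AC = 6 + 10 + 6 = 22

22


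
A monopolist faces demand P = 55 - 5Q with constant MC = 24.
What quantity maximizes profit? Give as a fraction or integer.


TR = P*Q = (55 - 5Q)Q = 55Q - 5Q^2
MR = dTR/dQ = 55 - 10Q
Set MR = MC:
55 - 10Q = 24
31 = 10Q
Q* = 31/10 = 31/10

31/10


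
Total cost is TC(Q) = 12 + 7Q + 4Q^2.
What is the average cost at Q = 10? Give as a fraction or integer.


TC(10) = 12 + 7*10 + 4*10^2
TC(10) = 12 + 70 + 400 = 482
AC = TC/Q = 482/10 = 241/5

241/5


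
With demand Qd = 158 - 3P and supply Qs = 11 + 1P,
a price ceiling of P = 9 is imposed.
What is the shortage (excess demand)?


At P = 9:
Qd = 158 - 3*9 = 131
Qs = 11 + 1*9 = 20
Shortage = Qd - Qs = 131 - 20 = 111

111


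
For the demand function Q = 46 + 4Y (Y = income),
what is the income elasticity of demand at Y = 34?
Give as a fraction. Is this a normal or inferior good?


dQ/dY = 4
At Y = 34: Q = 46 + 4*34 = 182
Ey = (dQ/dY)(Y/Q) = 4 * 34 / 182 = 68/91
Since Ey > 0, this is a normal good.

68/91 (normal good)


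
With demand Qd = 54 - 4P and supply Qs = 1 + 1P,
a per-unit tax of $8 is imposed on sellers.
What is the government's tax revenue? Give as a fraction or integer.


With tax on sellers, new supply: Qs' = 1 + 1(P - 8)
= 1P - 7
New equilibrium quantity:
Q_new = 26/5
Tax revenue = tax * Q_new = 8 * 26/5 = 208/5

208/5


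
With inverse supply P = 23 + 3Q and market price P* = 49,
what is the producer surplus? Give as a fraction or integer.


Minimum supply price (at Q=0): P_min = 23
Quantity supplied at P* = 49:
Q* = (49 - 23)/3 = 26/3
PS = (1/2) * Q* * (P* - P_min)
PS = (1/2) * 26/3 * (49 - 23)
PS = (1/2) * 26/3 * 26 = 338/3

338/3


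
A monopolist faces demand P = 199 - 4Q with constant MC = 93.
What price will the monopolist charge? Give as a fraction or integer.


MR = 199 - 8Q
Set MR = MC: 199 - 8Q = 93
Q* = 53/4
Substitute into demand:
P* = 199 - 4*53/4 = 146

146


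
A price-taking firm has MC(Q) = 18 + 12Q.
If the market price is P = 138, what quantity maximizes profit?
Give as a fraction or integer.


In perfect competition, profit is maximized where P = MC.
138 = 18 + 12Q
120 = 12Q
Q* = 120/12 = 10

10


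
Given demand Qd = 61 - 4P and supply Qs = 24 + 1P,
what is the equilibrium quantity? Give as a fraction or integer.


First find equilibrium price:
61 - 4P = 24 + 1P
P* = 37/5 = 37/5
Then substitute into demand:
Q* = 61 - 4 * 37/5 = 157/5

157/5


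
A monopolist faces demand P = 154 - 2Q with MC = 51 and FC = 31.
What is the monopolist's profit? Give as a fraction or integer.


MR = MC: 154 - 4Q = 51
Q* = 103/4
P* = 154 - 2*103/4 = 205/2
Profit = (P* - MC)*Q* - FC
= (205/2 - 51)*103/4 - 31
= 103/2*103/4 - 31
= 10609/8 - 31 = 10361/8

10361/8


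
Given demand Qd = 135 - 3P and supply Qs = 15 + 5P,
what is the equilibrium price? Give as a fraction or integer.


At equilibrium, Qd = Qs.
135 - 3P = 15 + 5P
135 - 15 = 3P + 5P
120 = 8P
P* = 120/8 = 15

15


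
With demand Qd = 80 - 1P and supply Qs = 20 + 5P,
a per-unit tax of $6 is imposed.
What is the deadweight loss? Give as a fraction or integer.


Pre-tax equilibrium quantity: Q* = 70
Post-tax equilibrium quantity: Q_tax = 65
Reduction in quantity: Q* - Q_tax = 5
DWL = (1/2) * tax * (Q* - Q_tax)
DWL = (1/2) * 6 * 5 = 15

15


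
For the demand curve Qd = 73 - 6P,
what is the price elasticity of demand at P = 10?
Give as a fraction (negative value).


dQ/dP = -6
At P = 10: Q = 73 - 6*10 = 13
E = (dQ/dP)(P/Q) = (-6)(10/13) = -60/13

-60/13


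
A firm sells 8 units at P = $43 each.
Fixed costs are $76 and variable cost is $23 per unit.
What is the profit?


Total Revenue = P * Q = 43 * 8 = $344
Total Cost = FC + VC*Q = 76 + 23*8 = $260
Profit = TR - TC = 344 - 260 = $84

$84


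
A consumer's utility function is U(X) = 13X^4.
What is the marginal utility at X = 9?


MU = dU/dX = 13*4*X^(4-1)
MU = 52*X^3
At X = 9:
MU = 52 * 9^3
MU = 52 * 729 = 37908

37908


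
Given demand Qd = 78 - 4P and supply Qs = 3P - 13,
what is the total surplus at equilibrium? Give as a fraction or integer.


Find equilibrium: 78 - 4P = 3P - 13
78 + 13 = 7P
P* = 91/7 = 13
Q* = 3*13 - 13 = 26
Inverse demand: P = 39/2 - Q/4, so P_max = 39/2
Inverse supply: P = 13/3 + Q/3, so P_min = 13/3
CS = (1/2) * 26 * (39/2 - 13) = 169/2
PS = (1/2) * 26 * (13 - 13/3) = 338/3
TS = CS + PS = 169/2 + 338/3 = 1183/6

1183/6


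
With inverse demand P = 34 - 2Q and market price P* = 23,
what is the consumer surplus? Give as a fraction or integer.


Maximum willingness to pay (at Q=0): P_max = 34
Quantity demanded at P* = 23:
Q* = (34 - 23)/2 = 11/2
CS = (1/2) * Q* * (P_max - P*)
CS = (1/2) * 11/2 * (34 - 23)
CS = (1/2) * 11/2 * 11 = 121/4

121/4


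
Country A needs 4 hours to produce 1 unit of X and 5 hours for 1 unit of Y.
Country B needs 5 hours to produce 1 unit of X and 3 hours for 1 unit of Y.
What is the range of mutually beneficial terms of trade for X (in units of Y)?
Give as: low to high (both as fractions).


Opportunity cost of X for Country A = hours_X / hours_Y = 4/5 = 4/5 units of Y
Opportunity cost of X for Country B = hours_X / hours_Y = 5/3 = 5/3 units of Y
Terms of trade must be between the two opportunity costs.
Range: 4/5 to 5/3

4/5 to 5/3


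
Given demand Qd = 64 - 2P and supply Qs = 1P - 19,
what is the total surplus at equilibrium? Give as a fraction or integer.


Find equilibrium: 64 - 2P = 1P - 19
64 + 19 = 3P
P* = 83/3 = 83/3
Q* = 1*83/3 - 19 = 26/3
Inverse demand: P = 32 - Q/2, so P_max = 32
Inverse supply: P = 19 + Q/1, so P_min = 19
CS = (1/2) * 26/3 * (32 - 83/3) = 169/9
PS = (1/2) * 26/3 * (83/3 - 19) = 338/9
TS = CS + PS = 169/9 + 338/9 = 169/3

169/3


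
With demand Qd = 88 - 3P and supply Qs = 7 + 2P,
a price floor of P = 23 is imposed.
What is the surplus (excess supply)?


At P = 23:
Qd = 88 - 3*23 = 19
Qs = 7 + 2*23 = 53
Surplus = Qs - Qd = 53 - 19 = 34

34


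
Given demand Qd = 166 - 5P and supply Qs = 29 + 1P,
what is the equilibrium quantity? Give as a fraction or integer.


First find equilibrium price:
166 - 5P = 29 + 1P
P* = 137/6 = 137/6
Then substitute into demand:
Q* = 166 - 5 * 137/6 = 311/6

311/6


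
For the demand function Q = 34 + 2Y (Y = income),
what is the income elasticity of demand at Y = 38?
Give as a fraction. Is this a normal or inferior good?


dQ/dY = 2
At Y = 38: Q = 34 + 2*38 = 110
Ey = (dQ/dY)(Y/Q) = 2 * 38 / 110 = 38/55
Since Ey > 0, this is a normal good.

38/55 (normal good)


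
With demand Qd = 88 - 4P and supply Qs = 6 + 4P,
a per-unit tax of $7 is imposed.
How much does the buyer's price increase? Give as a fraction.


With a per-unit tax, the buyer's price increase depends on relative slopes.
Supply slope: d = 4, Demand slope: b = 4
Buyer's price increase = d * tax / (b + d)
= 4 * 7 / (4 + 4)
= 28 / 8 = 7/2

7/2


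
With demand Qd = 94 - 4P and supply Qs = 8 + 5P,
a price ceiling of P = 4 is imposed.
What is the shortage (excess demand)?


At P = 4:
Qd = 94 - 4*4 = 78
Qs = 8 + 5*4 = 28
Shortage = Qd - Qs = 78 - 28 = 50

50


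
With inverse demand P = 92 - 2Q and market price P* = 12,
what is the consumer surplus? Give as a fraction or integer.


Maximum willingness to pay (at Q=0): P_max = 92
Quantity demanded at P* = 12:
Q* = (92 - 12)/2 = 40
CS = (1/2) * Q* * (P_max - P*)
CS = (1/2) * 40 * (92 - 12)
CS = (1/2) * 40 * 80 = 1600

1600


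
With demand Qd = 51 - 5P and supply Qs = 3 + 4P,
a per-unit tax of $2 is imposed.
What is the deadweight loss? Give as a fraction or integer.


Pre-tax equilibrium quantity: Q* = 73/3
Post-tax equilibrium quantity: Q_tax = 179/9
Reduction in quantity: Q* - Q_tax = 40/9
DWL = (1/2) * tax * (Q* - Q_tax)
DWL = (1/2) * 2 * 40/9 = 40/9

40/9


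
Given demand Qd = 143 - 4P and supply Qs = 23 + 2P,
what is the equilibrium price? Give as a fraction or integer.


At equilibrium, Qd = Qs.
143 - 4P = 23 + 2P
143 - 23 = 4P + 2P
120 = 6P
P* = 120/6 = 20

20


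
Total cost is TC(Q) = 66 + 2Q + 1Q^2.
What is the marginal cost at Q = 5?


MC = dTC/dQ = 2 + 2*1*Q
At Q = 5:
MC = 2 + 2*5
MC = 2 + 10 = 12

12


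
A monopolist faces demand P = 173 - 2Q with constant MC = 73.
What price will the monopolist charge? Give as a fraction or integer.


MR = 173 - 4Q
Set MR = MC: 173 - 4Q = 73
Q* = 25
Substitute into demand:
P* = 173 - 2*25 = 123

123


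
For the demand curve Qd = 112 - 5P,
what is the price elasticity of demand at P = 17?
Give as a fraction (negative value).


dQ/dP = -5
At P = 17: Q = 112 - 5*17 = 27
E = (dQ/dP)(P/Q) = (-5)(17/27) = -85/27

-85/27


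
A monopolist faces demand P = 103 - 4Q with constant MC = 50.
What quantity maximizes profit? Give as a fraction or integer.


TR = P*Q = (103 - 4Q)Q = 103Q - 4Q^2
MR = dTR/dQ = 103 - 8Q
Set MR = MC:
103 - 8Q = 50
53 = 8Q
Q* = 53/8 = 53/8

53/8


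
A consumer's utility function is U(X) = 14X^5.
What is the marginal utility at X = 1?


MU = dU/dX = 14*5*X^(5-1)
MU = 70*X^4
At X = 1:
MU = 70 * 1^4
MU = 70 * 1 = 70

70


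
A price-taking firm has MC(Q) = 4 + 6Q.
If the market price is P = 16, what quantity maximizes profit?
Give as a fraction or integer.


In perfect competition, profit is maximized where P = MC.
16 = 4 + 6Q
12 = 6Q
Q* = 12/6 = 2

2


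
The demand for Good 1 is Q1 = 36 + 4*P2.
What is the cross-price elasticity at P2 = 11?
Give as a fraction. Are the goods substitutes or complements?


dQ1/dP2 = 4
At P2 = 11: Q1 = 36 + 4*11 = 80
Exy = (dQ1/dP2)(P2/Q1) = 4 * 11 / 80 = 11/20
Since Exy > 0, the goods are substitutes.

11/20 (substitutes)


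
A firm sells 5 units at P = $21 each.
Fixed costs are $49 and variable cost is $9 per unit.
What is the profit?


Total Revenue = P * Q = 21 * 5 = $105
Total Cost = FC + VC*Q = 49 + 9*5 = $94
Profit = TR - TC = 105 - 94 = $11

$11


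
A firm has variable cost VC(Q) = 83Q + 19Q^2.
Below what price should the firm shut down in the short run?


AVC(Q) = VC(Q)/Q = 83 + 19Q
AVC is increasing in Q, so minimum AVC is at Q -> 0+.
Min AVC = 83
The firm should shut down if P < 83.

83


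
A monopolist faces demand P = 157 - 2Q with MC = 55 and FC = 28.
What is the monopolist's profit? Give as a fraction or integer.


MR = MC: 157 - 4Q = 55
Q* = 51/2
P* = 157 - 2*51/2 = 106
Profit = (P* - MC)*Q* - FC
= (106 - 55)*51/2 - 28
= 51*51/2 - 28
= 2601/2 - 28 = 2545/2

2545/2


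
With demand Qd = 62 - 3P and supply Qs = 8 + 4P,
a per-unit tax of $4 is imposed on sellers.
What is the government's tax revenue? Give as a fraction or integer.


With tax on sellers, new supply: Qs' = 8 + 4(P - 4)
= 4P - 8
New equilibrium quantity:
Q_new = 32
Tax revenue = tax * Q_new = 4 * 32 = 128

128


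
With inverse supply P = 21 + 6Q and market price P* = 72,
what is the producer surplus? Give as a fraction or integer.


Minimum supply price (at Q=0): P_min = 21
Quantity supplied at P* = 72:
Q* = (72 - 21)/6 = 17/2
PS = (1/2) * Q* * (P* - P_min)
PS = (1/2) * 17/2 * (72 - 21)
PS = (1/2) * 17/2 * 51 = 867/4

867/4


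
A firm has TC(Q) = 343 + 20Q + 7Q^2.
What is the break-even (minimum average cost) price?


AC(Q) = 343/Q + 20 + 7Q
To minimize: dAC/dQ = -343/Q^2 + 7 = 0
Q^2 = 343/7 = 49
Q* = 7
Min AC = 343/7 + 20 + 7*7
Min AC = 49 + 20 + 49 = 118

118


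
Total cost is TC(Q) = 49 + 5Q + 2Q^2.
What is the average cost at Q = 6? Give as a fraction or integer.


TC(6) = 49 + 5*6 + 2*6^2
TC(6) = 49 + 30 + 72 = 151
AC = TC/Q = 151/6 = 151/6

151/6


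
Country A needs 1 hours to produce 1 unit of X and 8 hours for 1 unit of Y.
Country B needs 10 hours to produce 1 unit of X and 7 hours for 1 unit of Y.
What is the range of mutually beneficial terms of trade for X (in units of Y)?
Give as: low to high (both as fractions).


Opportunity cost of X for Country A = hours_X / hours_Y = 1/8 = 1/8 units of Y
Opportunity cost of X for Country B = hours_X / hours_Y = 10/7 = 10/7 units of Y
Terms of trade must be between the two opportunity costs.
Range: 1/8 to 10/7

1/8 to 10/7


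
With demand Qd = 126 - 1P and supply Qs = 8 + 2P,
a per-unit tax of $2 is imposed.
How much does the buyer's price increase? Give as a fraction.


With a per-unit tax, the buyer's price increase depends on relative slopes.
Supply slope: d = 2, Demand slope: b = 1
Buyer's price increase = d * tax / (b + d)
= 2 * 2 / (1 + 2)
= 4 / 3 = 4/3

4/3


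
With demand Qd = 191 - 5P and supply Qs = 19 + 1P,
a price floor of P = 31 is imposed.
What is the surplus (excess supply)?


At P = 31:
Qd = 191 - 5*31 = 36
Qs = 19 + 1*31 = 50
Surplus = Qs - Qd = 50 - 36 = 14

14


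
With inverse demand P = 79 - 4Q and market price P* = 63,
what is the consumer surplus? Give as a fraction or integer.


Maximum willingness to pay (at Q=0): P_max = 79
Quantity demanded at P* = 63:
Q* = (79 - 63)/4 = 4
CS = (1/2) * Q* * (P_max - P*)
CS = (1/2) * 4 * (79 - 63)
CS = (1/2) * 4 * 16 = 32

32


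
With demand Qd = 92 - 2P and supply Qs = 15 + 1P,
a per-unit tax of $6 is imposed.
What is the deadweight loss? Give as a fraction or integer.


Pre-tax equilibrium quantity: Q* = 122/3
Post-tax equilibrium quantity: Q_tax = 110/3
Reduction in quantity: Q* - Q_tax = 4
DWL = (1/2) * tax * (Q* - Q_tax)
DWL = (1/2) * 6 * 4 = 12

12


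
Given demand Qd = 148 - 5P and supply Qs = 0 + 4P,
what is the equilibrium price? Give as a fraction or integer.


At equilibrium, Qd = Qs.
148 - 5P = 0 + 4P
148 - 0 = 5P + 4P
148 = 9P
P* = 148/9 = 148/9

148/9


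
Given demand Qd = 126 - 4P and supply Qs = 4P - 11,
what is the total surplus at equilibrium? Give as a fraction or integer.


Find equilibrium: 126 - 4P = 4P - 11
126 + 11 = 8P
P* = 137/8 = 137/8
Q* = 4*137/8 - 11 = 115/2
Inverse demand: P = 63/2 - Q/4, so P_max = 63/2
Inverse supply: P = 11/4 + Q/4, so P_min = 11/4
CS = (1/2) * 115/2 * (63/2 - 137/8) = 13225/32
PS = (1/2) * 115/2 * (137/8 - 11/4) = 13225/32
TS = CS + PS = 13225/32 + 13225/32 = 13225/16

13225/16


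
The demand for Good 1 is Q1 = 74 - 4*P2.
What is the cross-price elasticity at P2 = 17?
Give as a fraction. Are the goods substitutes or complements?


dQ1/dP2 = -4
At P2 = 17: Q1 = 74 - 4*17 = 6
Exy = (dQ1/dP2)(P2/Q1) = -4 * 17 / 6 = -34/3
Since Exy < 0, the goods are complements.

-34/3 (complements)


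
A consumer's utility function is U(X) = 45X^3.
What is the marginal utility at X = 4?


MU = dU/dX = 45*3*X^(3-1)
MU = 135*X^2
At X = 4:
MU = 135 * 4^2
MU = 135 * 16 = 2160

2160


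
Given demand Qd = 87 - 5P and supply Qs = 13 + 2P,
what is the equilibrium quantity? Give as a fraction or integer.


First find equilibrium price:
87 - 5P = 13 + 2P
P* = 74/7 = 74/7
Then substitute into demand:
Q* = 87 - 5 * 74/7 = 239/7

239/7


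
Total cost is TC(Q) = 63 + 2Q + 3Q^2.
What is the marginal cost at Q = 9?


MC = dTC/dQ = 2 + 2*3*Q
At Q = 9:
MC = 2 + 6*9
MC = 2 + 54 = 56

56


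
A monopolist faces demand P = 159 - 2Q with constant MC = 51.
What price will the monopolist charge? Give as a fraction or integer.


MR = 159 - 4Q
Set MR = MC: 159 - 4Q = 51
Q* = 27
Substitute into demand:
P* = 159 - 2*27 = 105

105


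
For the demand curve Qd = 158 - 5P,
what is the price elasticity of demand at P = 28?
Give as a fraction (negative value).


dQ/dP = -5
At P = 28: Q = 158 - 5*28 = 18
E = (dQ/dP)(P/Q) = (-5)(28/18) = -70/9

-70/9


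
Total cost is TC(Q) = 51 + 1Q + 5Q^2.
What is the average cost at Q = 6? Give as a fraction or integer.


TC(6) = 51 + 1*6 + 5*6^2
TC(6) = 51 + 6 + 180 = 237
AC = TC/Q = 237/6 = 79/2

79/2


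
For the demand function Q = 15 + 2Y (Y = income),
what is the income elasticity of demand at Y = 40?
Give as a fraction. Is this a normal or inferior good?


dQ/dY = 2
At Y = 40: Q = 15 + 2*40 = 95
Ey = (dQ/dY)(Y/Q) = 2 * 40 / 95 = 16/19
Since Ey > 0, this is a normal good.

16/19 (normal good)


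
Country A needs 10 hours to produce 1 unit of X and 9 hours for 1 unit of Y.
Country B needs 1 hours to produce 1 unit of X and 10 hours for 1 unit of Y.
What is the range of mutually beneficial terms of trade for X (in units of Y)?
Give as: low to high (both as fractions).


Opportunity cost of X for Country A = hours_X / hours_Y = 10/9 = 10/9 units of Y
Opportunity cost of X for Country B = hours_X / hours_Y = 1/10 = 1/10 units of Y
Terms of trade must be between the two opportunity costs.
Range: 1/10 to 10/9

1/10 to 10/9


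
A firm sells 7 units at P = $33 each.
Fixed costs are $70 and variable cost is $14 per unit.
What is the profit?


Total Revenue = P * Q = 33 * 7 = $231
Total Cost = FC + VC*Q = 70 + 14*7 = $168
Profit = TR - TC = 231 - 168 = $63

$63


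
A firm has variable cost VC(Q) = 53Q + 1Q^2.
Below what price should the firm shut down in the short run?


AVC(Q) = VC(Q)/Q = 53 + 1Q
AVC is increasing in Q, so minimum AVC is at Q -> 0+.
Min AVC = 53
The firm should shut down if P < 53.

53


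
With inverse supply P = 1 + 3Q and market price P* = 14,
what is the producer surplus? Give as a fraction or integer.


Minimum supply price (at Q=0): P_min = 1
Quantity supplied at P* = 14:
Q* = (14 - 1)/3 = 13/3
PS = (1/2) * Q* * (P* - P_min)
PS = (1/2) * 13/3 * (14 - 1)
PS = (1/2) * 13/3 * 13 = 169/6

169/6


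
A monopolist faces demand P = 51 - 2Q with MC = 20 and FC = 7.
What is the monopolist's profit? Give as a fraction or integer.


MR = MC: 51 - 4Q = 20
Q* = 31/4
P* = 51 - 2*31/4 = 71/2
Profit = (P* - MC)*Q* - FC
= (71/2 - 20)*31/4 - 7
= 31/2*31/4 - 7
= 961/8 - 7 = 905/8

905/8


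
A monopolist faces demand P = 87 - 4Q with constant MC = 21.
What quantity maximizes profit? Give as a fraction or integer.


TR = P*Q = (87 - 4Q)Q = 87Q - 4Q^2
MR = dTR/dQ = 87 - 8Q
Set MR = MC:
87 - 8Q = 21
66 = 8Q
Q* = 66/8 = 33/4

33/4


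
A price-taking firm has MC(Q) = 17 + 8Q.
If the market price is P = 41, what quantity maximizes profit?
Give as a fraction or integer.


In perfect competition, profit is maximized where P = MC.
41 = 17 + 8Q
24 = 8Q
Q* = 24/8 = 3

3


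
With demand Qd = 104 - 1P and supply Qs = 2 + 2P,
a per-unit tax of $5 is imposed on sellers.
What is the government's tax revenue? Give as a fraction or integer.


With tax on sellers, new supply: Qs' = 2 + 2(P - 5)
= 2P - 8
New equilibrium quantity:
Q_new = 200/3
Tax revenue = tax * Q_new = 5 * 200/3 = 1000/3

1000/3


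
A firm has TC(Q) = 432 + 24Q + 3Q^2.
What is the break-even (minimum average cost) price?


AC(Q) = 432/Q + 24 + 3Q
To minimize: dAC/dQ = -432/Q^2 + 3 = 0
Q^2 = 432/3 = 144
Q* = 12
Min AC = 432/12 + 24 + 3*12
Min AC = 36 + 24 + 36 = 96

96


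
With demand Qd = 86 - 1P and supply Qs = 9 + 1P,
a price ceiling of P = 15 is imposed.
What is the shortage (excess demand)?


At P = 15:
Qd = 86 - 1*15 = 71
Qs = 9 + 1*15 = 24
Shortage = Qd - Qs = 71 - 24 = 47

47


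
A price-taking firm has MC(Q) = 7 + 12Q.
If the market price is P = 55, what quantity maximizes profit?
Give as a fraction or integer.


In perfect competition, profit is maximized where P = MC.
55 = 7 + 12Q
48 = 12Q
Q* = 48/12 = 4

4


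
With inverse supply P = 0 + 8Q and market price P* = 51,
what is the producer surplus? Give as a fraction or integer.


Minimum supply price (at Q=0): P_min = 0
Quantity supplied at P* = 51:
Q* = (51 - 0)/8 = 51/8
PS = (1/2) * Q* * (P* - P_min)
PS = (1/2) * 51/8 * (51 - 0)
PS = (1/2) * 51/8 * 51 = 2601/16

2601/16


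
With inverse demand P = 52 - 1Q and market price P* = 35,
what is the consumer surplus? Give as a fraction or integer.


Maximum willingness to pay (at Q=0): P_max = 52
Quantity demanded at P* = 35:
Q* = (52 - 35)/1 = 17
CS = (1/2) * Q* * (P_max - P*)
CS = (1/2) * 17 * (52 - 35)
CS = (1/2) * 17 * 17 = 289/2

289/2


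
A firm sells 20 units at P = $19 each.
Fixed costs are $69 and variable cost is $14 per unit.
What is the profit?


Total Revenue = P * Q = 19 * 20 = $380
Total Cost = FC + VC*Q = 69 + 14*20 = $349
Profit = TR - TC = 380 - 349 = $31

$31


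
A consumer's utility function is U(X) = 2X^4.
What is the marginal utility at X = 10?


MU = dU/dX = 2*4*X^(4-1)
MU = 8*X^3
At X = 10:
MU = 8 * 10^3
MU = 8 * 1000 = 8000

8000


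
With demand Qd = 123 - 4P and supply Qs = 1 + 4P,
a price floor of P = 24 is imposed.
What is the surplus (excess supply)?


At P = 24:
Qd = 123 - 4*24 = 27
Qs = 1 + 4*24 = 97
Surplus = Qs - Qd = 97 - 27 = 70

70


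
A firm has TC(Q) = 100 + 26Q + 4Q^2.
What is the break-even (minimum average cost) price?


AC(Q) = 100/Q + 26 + 4Q
To minimize: dAC/dQ = -100/Q^2 + 4 = 0
Q^2 = 100/4 = 25
Q* = 5
Min AC = 100/5 + 26 + 4*5
Min AC = 20 + 26 + 20 = 66

66


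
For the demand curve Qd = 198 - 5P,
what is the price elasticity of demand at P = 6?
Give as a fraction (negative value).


dQ/dP = -5
At P = 6: Q = 198 - 5*6 = 168
E = (dQ/dP)(P/Q) = (-5)(6/168) = -5/28

-5/28


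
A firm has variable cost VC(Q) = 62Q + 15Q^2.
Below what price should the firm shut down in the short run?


AVC(Q) = VC(Q)/Q = 62 + 15Q
AVC is increasing in Q, so minimum AVC is at Q -> 0+.
Min AVC = 62
The firm should shut down if P < 62.

62


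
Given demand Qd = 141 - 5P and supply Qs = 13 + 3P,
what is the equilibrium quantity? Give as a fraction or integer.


First find equilibrium price:
141 - 5P = 13 + 3P
P* = 128/8 = 16
Then substitute into demand:
Q* = 141 - 5 * 16 = 61

61


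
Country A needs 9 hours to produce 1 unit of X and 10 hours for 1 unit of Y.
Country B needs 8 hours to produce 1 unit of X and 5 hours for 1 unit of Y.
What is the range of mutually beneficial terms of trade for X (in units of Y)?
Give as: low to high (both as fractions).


Opportunity cost of X for Country A = hours_X / hours_Y = 9/10 = 9/10 units of Y
Opportunity cost of X for Country B = hours_X / hours_Y = 8/5 = 8/5 units of Y
Terms of trade must be between the two opportunity costs.
Range: 9/10 to 8/5

9/10 to 8/5


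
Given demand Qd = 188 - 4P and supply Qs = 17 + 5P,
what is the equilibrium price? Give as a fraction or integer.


At equilibrium, Qd = Qs.
188 - 4P = 17 + 5P
188 - 17 = 4P + 5P
171 = 9P
P* = 171/9 = 19

19


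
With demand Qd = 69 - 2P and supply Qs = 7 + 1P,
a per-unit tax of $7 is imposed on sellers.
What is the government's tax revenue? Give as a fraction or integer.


With tax on sellers, new supply: Qs' = 7 + 1(P - 7)
= 0 + 1P
New equilibrium quantity:
Q_new = 23
Tax revenue = tax * Q_new = 7 * 23 = 161

161


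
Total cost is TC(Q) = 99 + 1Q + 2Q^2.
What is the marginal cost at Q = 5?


MC = dTC/dQ = 1 + 2*2*Q
At Q = 5:
MC = 1 + 4*5
MC = 1 + 20 = 21

21


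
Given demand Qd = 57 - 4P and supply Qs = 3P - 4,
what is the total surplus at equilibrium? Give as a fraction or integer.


Find equilibrium: 57 - 4P = 3P - 4
57 + 4 = 7P
P* = 61/7 = 61/7
Q* = 3*61/7 - 4 = 155/7
Inverse demand: P = 57/4 - Q/4, so P_max = 57/4
Inverse supply: P = 4/3 + Q/3, so P_min = 4/3
CS = (1/2) * 155/7 * (57/4 - 61/7) = 24025/392
PS = (1/2) * 155/7 * (61/7 - 4/3) = 24025/294
TS = CS + PS = 24025/392 + 24025/294 = 24025/168

24025/168


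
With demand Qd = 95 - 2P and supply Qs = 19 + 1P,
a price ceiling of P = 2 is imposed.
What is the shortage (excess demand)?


At P = 2:
Qd = 95 - 2*2 = 91
Qs = 19 + 1*2 = 21
Shortage = Qd - Qs = 91 - 21 = 70

70


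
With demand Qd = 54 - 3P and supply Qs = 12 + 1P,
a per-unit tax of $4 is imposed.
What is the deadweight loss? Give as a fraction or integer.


Pre-tax equilibrium quantity: Q* = 45/2
Post-tax equilibrium quantity: Q_tax = 39/2
Reduction in quantity: Q* - Q_tax = 3
DWL = (1/2) * tax * (Q* - Q_tax)
DWL = (1/2) * 4 * 3 = 6

6


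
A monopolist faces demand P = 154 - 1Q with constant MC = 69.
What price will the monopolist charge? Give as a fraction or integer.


MR = 154 - 2Q
Set MR = MC: 154 - 2Q = 69
Q* = 85/2
Substitute into demand:
P* = 154 - 1*85/2 = 223/2

223/2


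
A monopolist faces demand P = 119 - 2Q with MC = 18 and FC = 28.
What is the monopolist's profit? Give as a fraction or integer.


MR = MC: 119 - 4Q = 18
Q* = 101/4
P* = 119 - 2*101/4 = 137/2
Profit = (P* - MC)*Q* - FC
= (137/2 - 18)*101/4 - 28
= 101/2*101/4 - 28
= 10201/8 - 28 = 9977/8

9977/8


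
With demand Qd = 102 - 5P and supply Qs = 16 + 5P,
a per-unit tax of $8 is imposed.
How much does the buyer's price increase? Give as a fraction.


With a per-unit tax, the buyer's price increase depends on relative slopes.
Supply slope: d = 5, Demand slope: b = 5
Buyer's price increase = d * tax / (b + d)
= 5 * 8 / (5 + 5)
= 40 / 10 = 4

4


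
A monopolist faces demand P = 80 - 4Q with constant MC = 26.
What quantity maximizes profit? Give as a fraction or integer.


TR = P*Q = (80 - 4Q)Q = 80Q - 4Q^2
MR = dTR/dQ = 80 - 8Q
Set MR = MC:
80 - 8Q = 26
54 = 8Q
Q* = 54/8 = 27/4

27/4


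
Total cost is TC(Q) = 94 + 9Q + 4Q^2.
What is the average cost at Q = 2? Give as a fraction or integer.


TC(2) = 94 + 9*2 + 4*2^2
TC(2) = 94 + 18 + 16 = 128
AC = TC/Q = 128/2 = 64

64


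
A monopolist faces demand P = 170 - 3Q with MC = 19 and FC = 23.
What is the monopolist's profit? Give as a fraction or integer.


MR = MC: 170 - 6Q = 19
Q* = 151/6
P* = 170 - 3*151/6 = 189/2
Profit = (P* - MC)*Q* - FC
= (189/2 - 19)*151/6 - 23
= 151/2*151/6 - 23
= 22801/12 - 23 = 22525/12

22525/12


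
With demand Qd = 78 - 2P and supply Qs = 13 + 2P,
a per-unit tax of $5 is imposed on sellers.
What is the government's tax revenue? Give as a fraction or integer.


With tax on sellers, new supply: Qs' = 13 + 2(P - 5)
= 3 + 2P
New equilibrium quantity:
Q_new = 81/2
Tax revenue = tax * Q_new = 5 * 81/2 = 405/2

405/2


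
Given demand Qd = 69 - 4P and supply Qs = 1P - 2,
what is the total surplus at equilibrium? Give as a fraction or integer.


Find equilibrium: 69 - 4P = 1P - 2
69 + 2 = 5P
P* = 71/5 = 71/5
Q* = 1*71/5 - 2 = 61/5
Inverse demand: P = 69/4 - Q/4, so P_max = 69/4
Inverse supply: P = 2 + Q/1, so P_min = 2
CS = (1/2) * 61/5 * (69/4 - 71/5) = 3721/200
PS = (1/2) * 61/5 * (71/5 - 2) = 3721/50
TS = CS + PS = 3721/200 + 3721/50 = 3721/40

3721/40


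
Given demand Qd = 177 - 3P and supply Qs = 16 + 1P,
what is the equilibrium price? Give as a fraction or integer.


At equilibrium, Qd = Qs.
177 - 3P = 16 + 1P
177 - 16 = 3P + 1P
161 = 4P
P* = 161/4 = 161/4

161/4


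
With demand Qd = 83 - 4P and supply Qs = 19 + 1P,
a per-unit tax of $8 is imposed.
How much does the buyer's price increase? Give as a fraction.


With a per-unit tax, the buyer's price increase depends on relative slopes.
Supply slope: d = 1, Demand slope: b = 4
Buyer's price increase = d * tax / (b + d)
= 1 * 8 / (4 + 1)
= 8 / 5 = 8/5

8/5


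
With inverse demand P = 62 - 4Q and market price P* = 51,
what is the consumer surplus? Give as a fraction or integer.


Maximum willingness to pay (at Q=0): P_max = 62
Quantity demanded at P* = 51:
Q* = (62 - 51)/4 = 11/4
CS = (1/2) * Q* * (P_max - P*)
CS = (1/2) * 11/4 * (62 - 51)
CS = (1/2) * 11/4 * 11 = 121/8

121/8


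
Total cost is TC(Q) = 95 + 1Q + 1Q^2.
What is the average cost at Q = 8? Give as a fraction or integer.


TC(8) = 95 + 1*8 + 1*8^2
TC(8) = 95 + 8 + 64 = 167
AC = TC/Q = 167/8 = 167/8

167/8


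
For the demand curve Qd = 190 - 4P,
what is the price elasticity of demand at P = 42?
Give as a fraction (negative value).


dQ/dP = -4
At P = 42: Q = 190 - 4*42 = 22
E = (dQ/dP)(P/Q) = (-4)(42/22) = -84/11

-84/11


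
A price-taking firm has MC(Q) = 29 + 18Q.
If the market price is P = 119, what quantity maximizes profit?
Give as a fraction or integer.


In perfect competition, profit is maximized where P = MC.
119 = 29 + 18Q
90 = 18Q
Q* = 90/18 = 5

5


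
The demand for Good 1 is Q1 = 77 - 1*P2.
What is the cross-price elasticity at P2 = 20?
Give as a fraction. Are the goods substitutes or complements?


dQ1/dP2 = -1
At P2 = 20: Q1 = 77 - 1*20 = 57
Exy = (dQ1/dP2)(P2/Q1) = -1 * 20 / 57 = -20/57
Since Exy < 0, the goods are complements.

-20/57 (complements)


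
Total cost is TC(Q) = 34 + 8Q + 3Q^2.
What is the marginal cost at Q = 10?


MC = dTC/dQ = 8 + 2*3*Q
At Q = 10:
MC = 8 + 6*10
MC = 8 + 60 = 68

68


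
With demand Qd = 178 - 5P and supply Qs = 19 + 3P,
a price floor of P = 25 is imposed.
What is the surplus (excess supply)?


At P = 25:
Qd = 178 - 5*25 = 53
Qs = 19 + 3*25 = 94
Surplus = Qs - Qd = 94 - 53 = 41

41


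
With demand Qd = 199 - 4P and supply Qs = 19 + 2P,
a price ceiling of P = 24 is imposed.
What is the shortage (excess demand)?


At P = 24:
Qd = 199 - 4*24 = 103
Qs = 19 + 2*24 = 67
Shortage = Qd - Qs = 103 - 67 = 36

36


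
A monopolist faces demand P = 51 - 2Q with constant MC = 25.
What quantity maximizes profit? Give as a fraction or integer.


TR = P*Q = (51 - 2Q)Q = 51Q - 2Q^2
MR = dTR/dQ = 51 - 4Q
Set MR = MC:
51 - 4Q = 25
26 = 4Q
Q* = 26/4 = 13/2

13/2


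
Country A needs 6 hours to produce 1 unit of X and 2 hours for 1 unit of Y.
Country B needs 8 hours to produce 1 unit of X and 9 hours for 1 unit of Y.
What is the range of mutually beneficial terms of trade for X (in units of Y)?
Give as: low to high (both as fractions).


Opportunity cost of X for Country A = hours_X / hours_Y = 6/2 = 3 units of Y
Opportunity cost of X for Country B = hours_X / hours_Y = 8/9 = 8/9 units of Y
Terms of trade must be between the two opportunity costs.
Range: 8/9 to 3

8/9 to 3


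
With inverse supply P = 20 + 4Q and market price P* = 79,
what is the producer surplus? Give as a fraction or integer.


Minimum supply price (at Q=0): P_min = 20
Quantity supplied at P* = 79:
Q* = (79 - 20)/4 = 59/4
PS = (1/2) * Q* * (P* - P_min)
PS = (1/2) * 59/4 * (79 - 20)
PS = (1/2) * 59/4 * 59 = 3481/8

3481/8


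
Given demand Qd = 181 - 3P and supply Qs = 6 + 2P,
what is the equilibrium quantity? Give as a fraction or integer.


First find equilibrium price:
181 - 3P = 6 + 2P
P* = 175/5 = 35
Then substitute into demand:
Q* = 181 - 3 * 35 = 76

76


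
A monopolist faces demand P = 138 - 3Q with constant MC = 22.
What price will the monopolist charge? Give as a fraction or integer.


MR = 138 - 6Q
Set MR = MC: 138 - 6Q = 22
Q* = 58/3
Substitute into demand:
P* = 138 - 3*58/3 = 80

80


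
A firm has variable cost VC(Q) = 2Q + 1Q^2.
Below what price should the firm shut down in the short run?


AVC(Q) = VC(Q)/Q = 2 + 1Q
AVC is increasing in Q, so minimum AVC is at Q -> 0+.
Min AVC = 2
The firm should shut down if P < 2.

2


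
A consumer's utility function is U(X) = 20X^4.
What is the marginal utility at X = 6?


MU = dU/dX = 20*4*X^(4-1)
MU = 80*X^3
At X = 6:
MU = 80 * 6^3
MU = 80 * 216 = 17280

17280


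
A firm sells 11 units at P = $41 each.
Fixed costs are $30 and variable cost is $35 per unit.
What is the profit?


Total Revenue = P * Q = 41 * 11 = $451
Total Cost = FC + VC*Q = 30 + 35*11 = $415
Profit = TR - TC = 451 - 415 = $36

$36


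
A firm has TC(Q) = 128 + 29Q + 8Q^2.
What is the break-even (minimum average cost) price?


AC(Q) = 128/Q + 29 + 8Q
To minimize: dAC/dQ = -128/Q^2 + 8 = 0
Q^2 = 128/8 = 16
Q* = 4
Min AC = 128/4 + 29 + 8*4
Min AC = 32 + 29 + 32 = 93

93


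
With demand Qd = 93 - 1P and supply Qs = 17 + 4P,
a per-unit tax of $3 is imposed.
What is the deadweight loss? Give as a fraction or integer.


Pre-tax equilibrium quantity: Q* = 389/5
Post-tax equilibrium quantity: Q_tax = 377/5
Reduction in quantity: Q* - Q_tax = 12/5
DWL = (1/2) * tax * (Q* - Q_tax)
DWL = (1/2) * 3 * 12/5 = 18/5

18/5


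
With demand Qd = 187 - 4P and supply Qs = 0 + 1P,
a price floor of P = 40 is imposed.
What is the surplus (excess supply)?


At P = 40:
Qd = 187 - 4*40 = 27
Qs = 0 + 1*40 = 40
Surplus = Qs - Qd = 40 - 27 = 13

13
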